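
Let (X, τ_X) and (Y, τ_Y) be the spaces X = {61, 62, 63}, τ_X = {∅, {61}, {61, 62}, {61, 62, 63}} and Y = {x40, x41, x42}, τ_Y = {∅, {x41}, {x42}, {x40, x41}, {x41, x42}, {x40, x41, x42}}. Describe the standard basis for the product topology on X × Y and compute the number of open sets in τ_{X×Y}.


Basis B = {∅ × ∅, {61} × {x41}, {61} × {x42}, {61} × {x40, x41}, {61} × {x41, x42}, {61, 62} × {x41}, {61, 62} × {x42}, {61} × {x40, x41, x42}, {61, 62, 63} × {x41}, {61, 62, 63} × {x42}, {61, 62} × {x40, x41}, {61, 62} × {x41, x42}, {61, 62} × {x40, x41, x42}, {61, 62, 63} × {x40, x41}, {61, 62, 63} × {x41, x42}, {61, 62, 63} × {x40, x41, x42}}; |τ_{X×Y}| = 40.

Enumerate products U × V with U ∈ τ_X, V ∈ τ_Y (deduplicated):
  ∅ × ∅ = {} (∅)
  {61} × {x41} = {(61,x41)}
  {61} × {x42} = {(61,x42)}
  {61} × {x40, x41} = {(61,x40), (61,x41)}
  {61} × {x41, x42} = {(61,x41), (61,x42)}
  {61, 62} × {x41} = {(61,x41), (62,x41)}
  {61, 62} × {x42} = {(61,x42), (62,x42)}
  {61} × {x40, x41, x42} = {(61,x40), (61,x41), (61,x42)}
  {61, 62, 63} × {x41} = {(61,x41), (62,x41), (63,x41)}
  {61, 62, 63} × {x42} = {(61,x42), (62,x42), (63,x42)}
  {61, 62} × {x40, x41} = {(61,x40), (61,x41), (62,x40), (62,x41)}
  {61, 62} × {x41, x42} = {(61,x41), (61,x42), (62,x41), (62,x42)}
  {61, 62} × {x40, x41, x42} = {(61,x40), (61,x41), (61,x42), (62,x40), (62,x41), (62,x42)}
  {61, 62, 63} × {x40, x41} = {(61,x40), (61,x41), (62,x40), (62,x41), (63,x40), (63,x41)}
  {61, 62, 63} × {x41, x42} = {(61,x41), (61,x42), (62,x41), (62,x42), (63,x41), (63,x42)}
  {61, 62, 63} × {x40, x41, x42} = {(61,x40), (61,x41), (61,x42), (62,x40), (62,x41), (62,x42), (63,x40), (63,x41), (63,x42)}
These 16 distinct sets form the basis B.
Close under arbitrary unions to get τ_{X×Y}; counting gives |τ_{X×Y}| = 40.


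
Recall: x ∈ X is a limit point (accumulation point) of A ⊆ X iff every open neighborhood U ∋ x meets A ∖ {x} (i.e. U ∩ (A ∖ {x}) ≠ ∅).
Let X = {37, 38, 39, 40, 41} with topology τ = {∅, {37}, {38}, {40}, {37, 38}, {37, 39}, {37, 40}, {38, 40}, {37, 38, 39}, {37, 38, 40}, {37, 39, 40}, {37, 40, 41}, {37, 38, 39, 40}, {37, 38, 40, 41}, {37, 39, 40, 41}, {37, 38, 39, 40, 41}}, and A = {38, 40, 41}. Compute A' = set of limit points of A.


A' = {41}

For each x ∈ X, list the open sets U ∈ τ with x ∈ U, then check whether U ∩ (A ∖ {x}) ≠ ∅ for every such U.
  x = 37: open {37} ∋ x has {37} ∩ (A ∖ {37}) = ∅, so x is NOT a limit point.
  x = 38: open {38} ∋ x has {38} ∩ (A ∖ {38}) = ∅, so x is NOT a limit point.
  x = 39: open {37, 39} ∋ x has {37, 39} ∩ (A ∖ {39}) = ∅, so x is NOT a limit point.
  x = 40: open {40} ∋ x has {40} ∩ (A ∖ {40}) = ∅, so x is NOT a limit point.
  x = 41: opens ∋ x are {37, 40, 41}, {37, 38, 40, 41}, {37, 39, 40, 41}, {37, 38, 39, 40, 41}; each meets A ∖ {41}, so x IS a limit point.
Collecting: A' = {41}.


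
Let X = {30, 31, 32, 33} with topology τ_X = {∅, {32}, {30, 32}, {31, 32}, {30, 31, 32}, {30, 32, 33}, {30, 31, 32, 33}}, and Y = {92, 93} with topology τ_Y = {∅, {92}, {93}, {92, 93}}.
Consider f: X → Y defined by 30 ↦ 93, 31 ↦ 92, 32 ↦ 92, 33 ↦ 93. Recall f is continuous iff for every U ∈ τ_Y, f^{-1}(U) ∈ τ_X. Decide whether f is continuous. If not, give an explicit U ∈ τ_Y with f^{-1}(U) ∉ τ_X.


f is NOT continuous.

Compute f^{-1}(U) for each U ∈ τ_Y:
  U = ∅: f^{-1}(U) = ∅ ∈ τ_X ✓.
  U = {92}: f^{-1}(U) = {31, 32} ∈ τ_X ✓.
  U = {93}: f^{-1}(U) = {30, 33} ∉ τ_X ✗.
  U = {92, 93}: f^{-1}(U) = {30, 31, 32, 33} ∈ τ_X ✓.
Found U = {93} with f^{-1}(U) = {30, 33} not in τ_X. Therefore f is NOT continuous.


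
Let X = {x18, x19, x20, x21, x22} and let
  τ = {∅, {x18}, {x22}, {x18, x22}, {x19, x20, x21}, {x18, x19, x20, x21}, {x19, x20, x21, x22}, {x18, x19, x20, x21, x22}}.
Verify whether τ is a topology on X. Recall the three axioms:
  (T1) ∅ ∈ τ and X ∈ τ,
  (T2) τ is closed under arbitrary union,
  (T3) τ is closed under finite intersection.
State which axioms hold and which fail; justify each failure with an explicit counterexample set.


τ IS a topology on X.

Axiom (T1): ∅ ∈ τ? Yes; X ∈ τ? Yes.
Axiom (T2/T3): check pairwise unions and intersections of members of τ.
All pairwise intersections and unions checked — each lies in τ. Therefore τ satisfies (T1), (T2), (T3): it IS a topology on X.


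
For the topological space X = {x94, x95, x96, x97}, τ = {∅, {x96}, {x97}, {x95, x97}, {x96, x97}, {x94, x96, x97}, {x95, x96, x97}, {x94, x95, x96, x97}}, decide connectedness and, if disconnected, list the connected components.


(X, τ) is connected.

Find clopen sets (U ∈ τ with X ∖ U ∈ τ):
  U = ∅, X ∖ U = {x94, x95, x96, x97} — both open, so U is clopen.
  U = {x94, x95, x96, x97}, X ∖ U = ∅ — both open, so U is clopen.
Only trivial clopens (∅ and X) exist, so (X, τ) is connected.
Compute connected components by grouping points that agree on all clopens:
  component: {x94, x95, x96, x97}


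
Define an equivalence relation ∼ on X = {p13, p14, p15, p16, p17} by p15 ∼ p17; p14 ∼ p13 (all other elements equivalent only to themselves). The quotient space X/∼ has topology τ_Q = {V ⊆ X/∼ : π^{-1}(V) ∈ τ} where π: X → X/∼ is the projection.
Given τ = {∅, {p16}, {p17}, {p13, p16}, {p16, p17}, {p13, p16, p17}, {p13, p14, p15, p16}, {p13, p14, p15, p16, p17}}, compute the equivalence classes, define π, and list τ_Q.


X/∼ = {[p13=p14], [p15=p17], [p16]}; |τ_Q| = 3.

Equivalence classes: [p13=p14], [p15=p17], [p16].
Quotient map π: X → X/∼ sends p13 ↦ [p13=p14], p14 ↦ [p13=p14], p15 ↦ [p15=p17], p16 ↦ [p16], p17 ↦ [p15=p17].
For each subset V ⊆ X/∼, compute π^{-1}(V) ⊆ X and check whether π^{-1}(V) ∈ τ. V is open in τ_Q iff π^{-1}(V) ∈ τ.
  V = {}: π^{-1}(V) = ∅ ∈ τ ✓.
  V = {[p13=p14]}: π^{-1}(V) = {p13, p14} ∉ τ ✗.
  V = {[p15=p17]}: π^{-1}(V) = {p15, p17} ∉ τ ✗.
  V = {[p13=p14], [p15=p17]}: π^{-1}(V) = {p13, p14, p15, p17} ∉ τ ✗.
  V = {[p16]}: π^{-1}(V) = {p16} ∈ τ ✓.
  V = {[p13=p14], [p16]}: π^{-1}(V) = {p13, p14, p16} ∉ τ ✗.
  V = {[p15=p17], [p16]}: π^{-1}(V) = {p15, p16, p17} ∉ τ ✗.
  V = {[p13=p14], [p15=p17], [p16]}: π^{-1}(V) = {p13, p14, p15, p16, p17} ∈ τ ✓.
Open sets in the quotient: τ_Q = {{}, {[p16]}, {[p13=p14], [p15=p17], [p16]}} (3 elements).


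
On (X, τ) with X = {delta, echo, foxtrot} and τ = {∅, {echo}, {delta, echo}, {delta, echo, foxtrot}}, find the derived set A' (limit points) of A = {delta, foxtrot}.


A' = {foxtrot}

For each x ∈ X, list the open sets U ∈ τ with x ∈ U, then check whether U ∩ (A ∖ {x}) ≠ ∅ for every such U.
  x = delta: open {delta, echo} ∋ x has {delta, echo} ∩ (A ∖ {delta}) = ∅, so x is NOT a limit point.
  x = echo: open {echo} ∋ x has {echo} ∩ (A ∖ {echo}) = ∅, so x is NOT a limit point.
  x = foxtrot: opens ∋ x are {delta, echo, foxtrot}; each meets A ∖ {foxtrot}, so x IS a limit point.
Collecting: A' = {foxtrot}.


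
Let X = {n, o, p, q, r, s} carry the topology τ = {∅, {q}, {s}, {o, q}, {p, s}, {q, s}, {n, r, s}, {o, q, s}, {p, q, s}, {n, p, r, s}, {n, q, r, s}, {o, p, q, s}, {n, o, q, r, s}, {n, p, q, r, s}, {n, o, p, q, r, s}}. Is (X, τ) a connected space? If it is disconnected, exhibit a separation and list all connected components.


(X, τ) is disconnected; components = [{o, q}, {n, p, r, s}].

Find clopen sets (U ∈ τ with X ∖ U ∈ τ):
  U = ∅, X ∖ U = {n, o, p, q, r, s} — both open, so U is clopen.
  U = {o, q}, X ∖ U = {n, p, r, s} — both open, so U is clopen.
  U = {n, p, r, s}, X ∖ U = {o, q} — both open, so U is clopen.
  U = {n, o, p, q, r, s}, X ∖ U = ∅ — both open, so U is clopen.
Nontrivial clopen(s) exist: e.g. {o, q}. So (X, τ) is disconnected.
Compute connected components by grouping points that agree on all clopens:
  component: {o, q}
  component: {n, p, r, s}


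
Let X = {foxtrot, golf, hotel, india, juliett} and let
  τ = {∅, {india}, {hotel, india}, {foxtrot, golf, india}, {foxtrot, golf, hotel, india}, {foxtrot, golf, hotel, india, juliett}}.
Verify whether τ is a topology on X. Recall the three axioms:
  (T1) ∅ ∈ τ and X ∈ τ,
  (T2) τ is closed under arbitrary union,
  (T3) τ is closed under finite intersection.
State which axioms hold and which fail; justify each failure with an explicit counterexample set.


τ IS a topology on X.

Axiom (T1): ∅ ∈ τ? Yes; X ∈ τ? Yes.
Axiom (T2/T3): check pairwise unions and intersections of members of τ.
All pairwise intersections and unions checked — each lies in τ. Therefore τ satisfies (T1), (T2), (T3): it IS a topology on X.


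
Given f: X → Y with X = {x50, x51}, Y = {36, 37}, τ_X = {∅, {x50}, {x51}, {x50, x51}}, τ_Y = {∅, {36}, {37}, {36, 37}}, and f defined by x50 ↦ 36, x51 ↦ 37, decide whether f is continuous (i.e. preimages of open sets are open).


f IS continuous.

Compute f^{-1}(U) for each U ∈ τ_Y:
  U = ∅: f^{-1}(U) = ∅ ∈ τ_X ✓.
  U = {36}: f^{-1}(U) = {x50} ∈ τ_X ✓.
  U = {37}: f^{-1}(U) = {x51} ∈ τ_X ✓.
  U = {36, 37}: f^{-1}(U) = {x50, x51} ∈ τ_X ✓.
Every preimage lies in τ_X, so f IS continuous.


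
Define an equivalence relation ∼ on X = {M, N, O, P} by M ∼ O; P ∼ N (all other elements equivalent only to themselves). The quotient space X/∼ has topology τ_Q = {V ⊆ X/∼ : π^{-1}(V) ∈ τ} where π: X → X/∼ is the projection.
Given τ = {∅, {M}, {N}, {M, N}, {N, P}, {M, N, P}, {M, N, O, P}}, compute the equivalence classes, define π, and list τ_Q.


X/∼ = {[M=O], [N=P]}; |τ_Q| = 3.

Equivalence classes: [M=O], [N=P].
Quotient map π: X → X/∼ sends M ↦ [M=O], N ↦ [N=P], O ↦ [M=O], P ↦ [N=P].
For each subset V ⊆ X/∼, compute π^{-1}(V) ⊆ X and check whether π^{-1}(V) ∈ τ. V is open in τ_Q iff π^{-1}(V) ∈ τ.
  V = {}: π^{-1}(V) = ∅ ∈ τ ✓.
  V = {[M=O]}: π^{-1}(V) = {M, O} ∉ τ ✗.
  V = {[N=P]}: π^{-1}(V) = {N, P} ∈ τ ✓.
  V = {[M=O], [N=P]}: π^{-1}(V) = {M, N, O, P} ∈ τ ✓.
Open sets in the quotient: τ_Q = {{}, {[N=P]}, {[M=O], [N=P]}} (3 elements).


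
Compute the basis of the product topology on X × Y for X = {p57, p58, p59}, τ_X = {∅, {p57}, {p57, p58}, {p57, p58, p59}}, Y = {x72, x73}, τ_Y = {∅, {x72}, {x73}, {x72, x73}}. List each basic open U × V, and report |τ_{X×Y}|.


Basis B = {∅ × ∅, {p57} × {x72}, {p57} × {x73}, {p57} × {x72, x73}, {p57, p58} × {x72}, {p57, p58} × {x73}, {p57, p58, p59} × {x72}, {p57, p58, p59} × {x73}, {p57, p58} × {x72, x73}, {p57, p58, p59} × {x72, x73}}; |τ_{X×Y}| = 16.

Enumerate products U × V with U ∈ τ_X, V ∈ τ_Y (deduplicated):
  ∅ × ∅ = {} (∅)
  {p57} × {x72} = {(p57,x72)}
  {p57} × {x73} = {(p57,x73)}
  {p57} × {x72, x73} = {(p57,x72), (p57,x73)}
  {p57, p58} × {x72} = {(p57,x72), (p58,x72)}
  {p57, p58} × {x73} = {(p57,x73), (p58,x73)}
  {p57, p58, p59} × {x72} = {(p57,x72), (p58,x72), (p59,x72)}
  {p57, p58, p59} × {x73} = {(p57,x73), (p58,x73), (p59,x73)}
  {p57, p58} × {x72, x73} = {(p57,x72), (p57,x73), (p58,x72), (p58,x73)}
  {p57, p58, p59} × {x72, x73} = {(p57,x72), (p57,x73), (p58,x72), (p58,x73), (p59,x72), (p59,x73)}
These 10 distinct sets form the basis B.
Close under arbitrary unions to get τ_{X×Y}; counting gives |τ_{X×Y}| = 16.


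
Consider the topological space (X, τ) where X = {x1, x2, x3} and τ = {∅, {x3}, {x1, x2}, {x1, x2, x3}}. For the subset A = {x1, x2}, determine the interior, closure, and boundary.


int(A) = {x1, x2}, cl(A) = {x1, x2}, ∂A = ∅.

Closed sets in (X, τ) are complements of opens:
  closed(X, τ) = {∅, {x3}, {x1, x2}, {x1, x2, x3}}.
int(A) = ⋃ {U ∈ τ : U ⊆ A}. Opens contained in A: ∅, {x1, x2}.
Taking the union of these: int(A) = {x1, x2}.
cl(A) = ⋂ {C closed : A ⊆ C}. Closed sets containing A: {x1, x2}, {x1, x2, x3}.
Intersecting these: cl(A) = {x1, x2}.
∂A = cl(A) ∖ int(A) = {x1, x2} ∖ {x1, x2} = ∅.


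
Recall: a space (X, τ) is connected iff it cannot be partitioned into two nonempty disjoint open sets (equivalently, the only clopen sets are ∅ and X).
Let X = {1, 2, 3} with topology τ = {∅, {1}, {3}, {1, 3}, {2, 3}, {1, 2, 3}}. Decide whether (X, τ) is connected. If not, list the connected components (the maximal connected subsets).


(X, τ) is disconnected; components = [{1}, {2, 3}].

Find clopen sets (U ∈ τ with X ∖ U ∈ τ):
  U = ∅, X ∖ U = {1, 2, 3} — both open, so U is clopen.
  U = {1}, X ∖ U = {2, 3} — both open, so U is clopen.
  U = {2, 3}, X ∖ U = {1} — both open, so U is clopen.
  U = {1, 2, 3}, X ∖ U = ∅ — both open, so U is clopen.
Nontrivial clopen(s) exist: e.g. {2, 3}. So (X, τ) is disconnected.
Compute connected components by grouping points that agree on all clopens:
  component: {1}
  component: {2, 3}


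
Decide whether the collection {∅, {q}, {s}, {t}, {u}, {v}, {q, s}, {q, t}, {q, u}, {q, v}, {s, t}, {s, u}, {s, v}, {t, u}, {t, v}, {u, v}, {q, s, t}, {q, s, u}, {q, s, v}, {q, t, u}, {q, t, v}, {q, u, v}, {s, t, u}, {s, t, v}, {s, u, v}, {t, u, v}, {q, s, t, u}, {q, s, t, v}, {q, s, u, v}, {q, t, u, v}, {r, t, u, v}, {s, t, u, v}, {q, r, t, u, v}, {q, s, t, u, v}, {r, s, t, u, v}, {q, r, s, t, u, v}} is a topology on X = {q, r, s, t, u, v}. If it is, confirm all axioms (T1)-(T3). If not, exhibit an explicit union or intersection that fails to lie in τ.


τ IS a topology on X.

Axiom (T1): ∅ ∈ τ? Yes; X ∈ τ? Yes.
Axiom (T2/T3): check pairwise unions and intersections of members of τ.
All pairwise intersections and unions checked — each lies in τ. Therefore τ satisfies (T1), (T2), (T3): it IS a topology on X.


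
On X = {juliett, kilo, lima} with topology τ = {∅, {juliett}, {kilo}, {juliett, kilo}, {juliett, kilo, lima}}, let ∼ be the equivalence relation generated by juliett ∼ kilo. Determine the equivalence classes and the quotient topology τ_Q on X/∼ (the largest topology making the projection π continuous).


X/∼ = {[juliett=kilo], [lima]}; |τ_Q| = 3.

Equivalence classes: [juliett=kilo], [lima].
Quotient map π: X → X/∼ sends juliett ↦ [juliett=kilo], kilo ↦ [juliett=kilo], lima ↦ [lima].
For each subset V ⊆ X/∼, compute π^{-1}(V) ⊆ X and check whether π^{-1}(V) ∈ τ. V is open in τ_Q iff π^{-1}(V) ∈ τ.
  V = {}: π^{-1}(V) = ∅ ∈ τ ✓.
  V = {[juliett=kilo]}: π^{-1}(V) = {juliett, kilo} ∈ τ ✓.
  V = {[lima]}: π^{-1}(V) = {lima} ∉ τ ✗.
  V = {[juliett=kilo], [lima]}: π^{-1}(V) = {juliett, kilo, lima} ∈ τ ✓.
Open sets in the quotient: τ_Q = {{}, {[juliett=kilo]}, {[juliett=kilo], [lima]}} (3 elements).


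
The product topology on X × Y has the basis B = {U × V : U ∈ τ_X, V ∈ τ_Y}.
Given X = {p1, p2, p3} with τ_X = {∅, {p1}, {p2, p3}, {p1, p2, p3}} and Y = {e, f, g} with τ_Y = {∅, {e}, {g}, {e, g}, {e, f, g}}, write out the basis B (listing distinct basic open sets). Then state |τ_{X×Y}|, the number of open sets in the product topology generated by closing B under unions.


Basis B = {∅ × ∅, {p1} × {e}, {p1} × {g}, {p1} × {e, g}, {p2, p3} × {e}, {p2, p3} × {g}, {p1} × {e, f, g}, {p1, p2, p3} × {e}, {p1, p2, p3} × {g}, {p2, p3} × {e, g}, {p1, p2, p3} × {e, g}, {p2, p3} × {e, f, g}, {p1, p2, p3} × {e, f, g}}; |τ_{X×Y}| = 25.

Enumerate products U × V with U ∈ τ_X, V ∈ τ_Y (deduplicated):
  ∅ × ∅ = {} (∅)
  {p1} × {e} = {(p1,e)}
  {p1} × {g} = {(p1,g)}
  {p1} × {e, g} = {(p1,e), (p1,g)}
  {p2, p3} × {e} = {(p2,e), (p3,e)}
  {p2, p3} × {g} = {(p2,g), (p3,g)}
  {p1} × {e, f, g} = {(p1,e), (p1,f), (p1,g)}
  {p1, p2, p3} × {e} = {(p1,e), (p2,e), (p3,e)}
  {p1, p2, p3} × {g} = {(p1,g), (p2,g), (p3,g)}
  {p2, p3} × {e, g} = {(p2,e), (p2,g), (p3,e), (p3,g)}
  {p1, p2, p3} × {e, g} = {(p1,e), (p1,g), (p2,e), (p2,g), (p3,e), (p3,g)}
  {p2, p3} × {e, f, g} = {(p2,e), (p2,f), (p2,g), (p3,e), (p3,f), (p3,g)}
  {p1, p2, p3} × {e, f, g} = {(p1,e), (p1,f), (p1,g), (p2,e), (p2,f), (p2,g), (p3,e), (p3,f), (p3,g)}
These 13 distinct sets form the basis B.
Close under arbitrary unions to get τ_{X×Y}; counting gives |τ_{X×Y}| = 25.


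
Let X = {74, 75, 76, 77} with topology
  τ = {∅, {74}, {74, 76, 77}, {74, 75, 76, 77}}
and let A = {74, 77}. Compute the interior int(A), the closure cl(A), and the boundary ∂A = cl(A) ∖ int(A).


int(A) = {74}, cl(A) = {74, 75, 76, 77}, ∂A = {75, 76, 77}.

Closed sets in (X, τ) are complements of opens:
  closed(X, τ) = {∅, {75}, {75, 76, 77}, {74, 75, 76, 77}}.
int(A) = ⋃ {U ∈ τ : U ⊆ A}. Opens contained in A: ∅, {74}.
Taking the union of these: int(A) = {74}.
cl(A) = ⋂ {C closed : A ⊆ C}. Closed sets containing A: {74, 75, 76, 77}.
Intersecting these: cl(A) = {74, 75, 76, 77}.
∂A = cl(A) ∖ int(A) = {74, 75, 76, 77} ∖ {74} = {75, 76, 77}.


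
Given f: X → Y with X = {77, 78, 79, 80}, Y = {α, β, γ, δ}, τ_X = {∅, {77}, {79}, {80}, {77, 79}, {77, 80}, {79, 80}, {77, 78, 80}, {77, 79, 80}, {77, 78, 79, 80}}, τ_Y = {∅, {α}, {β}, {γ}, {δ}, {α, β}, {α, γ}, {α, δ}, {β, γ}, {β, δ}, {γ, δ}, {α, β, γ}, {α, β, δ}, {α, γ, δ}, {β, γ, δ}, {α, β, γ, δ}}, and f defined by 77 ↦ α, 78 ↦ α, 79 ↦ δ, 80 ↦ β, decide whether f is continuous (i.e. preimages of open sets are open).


f is NOT continuous.

Compute f^{-1}(U) for each U ∈ τ_Y:
  U = ∅: f^{-1}(U) = ∅ ∈ τ_X ✓.
  U = {α}: f^{-1}(U) = {77, 78} ∉ τ_X ✗.
  U = {β}: f^{-1}(U) = {80} ∈ τ_X ✓.
  U = {γ}: f^{-1}(U) = ∅ ∈ τ_X ✓.
  U = {δ}: f^{-1}(U) = {79} ∈ τ_X ✓.
  U = {α, β}: f^{-1}(U) = {77, 78, 80} ∈ τ_X ✓.
  U = {α, γ}: f^{-1}(U) = {77, 78} ∉ τ_X ✗.
  U = {α, δ}: f^{-1}(U) = {77, 78, 79} ∉ τ_X ✗.
  U = {β, γ}: f^{-1}(U) = {80} ∈ τ_X ✓.
  U = {β, δ}: f^{-1}(U) = {79, 80} ∈ τ_X ✓.
  U = {γ, δ}: f^{-1}(U) = {79} ∈ τ_X ✓.
  U = {α, β, γ}: f^{-1}(U) = {77, 78, 80} ∈ τ_X ✓.
  U = {α, β, δ}: f^{-1}(U) = {77, 78, 79, 80} ∈ τ_X ✓.
  U = {α, γ, δ}: f^{-1}(U) = {77, 78, 79} ∉ τ_X ✗.
  U = {β, γ, δ}: f^{-1}(U) = {79, 80} ∈ τ_X ✓.
  U = {α, β, γ, δ}: f^{-1}(U) = {77, 78, 79, 80} ∈ τ_X ✓.
Found U = {α} with f^{-1}(U) = {77, 78} not in τ_X. Therefore f is NOT continuous.


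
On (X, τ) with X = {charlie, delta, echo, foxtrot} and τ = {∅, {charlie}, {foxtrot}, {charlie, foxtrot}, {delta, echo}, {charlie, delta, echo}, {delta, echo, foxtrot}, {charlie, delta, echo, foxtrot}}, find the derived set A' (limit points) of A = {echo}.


A' = {delta}

For each x ∈ X, list the open sets U ∈ τ with x ∈ U, then check whether U ∩ (A ∖ {x}) ≠ ∅ for every such U.
  x = charlie: open {charlie} ∋ x has {charlie} ∩ (A ∖ {charlie}) = ∅, so x is NOT a limit point.
  x = delta: opens ∋ x are {delta, echo}, {charlie, delta, echo}, {delta, echo, foxtrot}, {charlie, delta, echo, foxtrot}; each meets A ∖ {delta}, so x IS a limit point.
  x = echo: open {delta, echo} ∋ x has {delta, echo} ∩ (A ∖ {echo}) = ∅, so x is NOT a limit point.
  x = foxtrot: open {foxtrot} ∋ x has {foxtrot} ∩ (A ∖ {foxtrot}) = ∅, so x is NOT a limit point.
Collecting: A' = {delta}.


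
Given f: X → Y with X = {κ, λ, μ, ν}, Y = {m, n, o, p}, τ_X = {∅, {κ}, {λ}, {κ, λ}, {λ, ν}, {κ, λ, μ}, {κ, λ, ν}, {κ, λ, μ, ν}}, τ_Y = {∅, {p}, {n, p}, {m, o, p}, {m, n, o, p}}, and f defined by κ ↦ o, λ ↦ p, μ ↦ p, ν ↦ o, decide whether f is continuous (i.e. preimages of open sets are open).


f is NOT continuous.

Compute f^{-1}(U) for each U ∈ τ_Y:
  U = ∅: f^{-1}(U) = ∅ ∈ τ_X ✓.
  U = {p}: f^{-1}(U) = {λ, μ} ∉ τ_X ✗.
  U = {n, p}: f^{-1}(U) = {λ, μ} ∉ τ_X ✗.
  U = {m, o, p}: f^{-1}(U) = {κ, λ, μ, ν} ∈ τ_X ✓.
  U = {m, n, o, p}: f^{-1}(U) = {κ, λ, μ, ν} ∈ τ_X ✓.
Found U = {p} with f^{-1}(U) = {λ, μ} not in τ_X. Therefore f is NOT continuous.


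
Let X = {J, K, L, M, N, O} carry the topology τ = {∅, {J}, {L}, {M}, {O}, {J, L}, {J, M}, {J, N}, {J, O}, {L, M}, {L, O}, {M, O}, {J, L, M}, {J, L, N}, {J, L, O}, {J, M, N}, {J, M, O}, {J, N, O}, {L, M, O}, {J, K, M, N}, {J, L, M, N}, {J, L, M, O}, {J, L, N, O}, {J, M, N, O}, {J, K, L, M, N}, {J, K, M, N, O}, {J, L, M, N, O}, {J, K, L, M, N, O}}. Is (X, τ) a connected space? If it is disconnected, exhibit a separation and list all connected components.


(X, τ) is disconnected; components = [{L}, {O}, {J, K, M, N}].

Find clopen sets (U ∈ τ with X ∖ U ∈ τ):
  U = ∅, X ∖ U = {J, K, L, M, N, O} — both open, so U is clopen.
  U = {L}, X ∖ U = {J, K, M, N, O} — both open, so U is clopen.
  U = {O}, X ∖ U = {J, K, L, M, N} — both open, so U is clopen.
  U = {L, O}, X ∖ U = {J, K, M, N} — both open, so U is clopen.
  U = {J, K, M, N}, X ∖ U = {L, O} — both open, so U is clopen.
  U = {J, K, L, M, N}, X ∖ U = {O} — both open, so U is clopen.
  U = {J, K, M, N, O}, X ∖ U = {L} — both open, so U is clopen.
  U = {J, K, L, M, N, O}, X ∖ U = ∅ — both open, so U is clopen.
Nontrivial clopen(s) exist: e.g. {J, K, M, N}. So (X, τ) is disconnected.
Compute connected components by grouping points that agree on all clopens:
  component: {L}
  component: {O}
  component: {J, K, M, N}


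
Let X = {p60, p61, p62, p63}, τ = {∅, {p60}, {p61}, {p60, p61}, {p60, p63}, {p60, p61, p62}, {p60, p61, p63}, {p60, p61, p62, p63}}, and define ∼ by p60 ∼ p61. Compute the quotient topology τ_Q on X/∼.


X/∼ = {[p60=p61], [p62], [p63]}; |τ_Q| = 5.

Equivalence classes: [p60=p61], [p62], [p63].
Quotient map π: X → X/∼ sends p60 ↦ [p60=p61], p61 ↦ [p60=p61], p62 ↦ [p62], p63 ↦ [p63].
For each subset V ⊆ X/∼, compute π^{-1}(V) ⊆ X and check whether π^{-1}(V) ∈ τ. V is open in τ_Q iff π^{-1}(V) ∈ τ.
  V = {}: π^{-1}(V) = ∅ ∈ τ ✓.
  V = {[p60=p61]}: π^{-1}(V) = {p60, p61} ∈ τ ✓.
  V = {[p62]}: π^{-1}(V) = {p62} ∉ τ ✗.
  V = {[p60=p61], [p62]}: π^{-1}(V) = {p60, p61, p62} ∈ τ ✓.
  V = {[p63]}: π^{-1}(V) = {p63} ∉ τ ✗.
  V = {[p60=p61], [p63]}: π^{-1}(V) = {p60, p61, p63} ∈ τ ✓.
  V = {[p62], [p63]}: π^{-1}(V) = {p62, p63} ∉ τ ✗.
  V = {[p60=p61], [p62], [p63]}: π^{-1}(V) = {p60, p61, p62, p63} ∈ τ ✓.
Open sets in the quotient: τ_Q = {{}, {[p60=p61]}, {[p60=p61], [p62]}, {[p60=p61], [p63]}, {[p60=p61], [p62], [p63]}} (5 elements).


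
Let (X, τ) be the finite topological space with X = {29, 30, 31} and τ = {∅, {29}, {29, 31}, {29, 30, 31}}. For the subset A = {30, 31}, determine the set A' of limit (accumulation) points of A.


A' = {30}

For each x ∈ X, list the open sets U ∈ τ with x ∈ U, then check whether U ∩ (A ∖ {x}) ≠ ∅ for every such U.
  x = 29: open {29} ∋ x has {29} ∩ (A ∖ {29}) = ∅, so x is NOT a limit point.
  x = 30: opens ∋ x are {29, 30, 31}; each meets A ∖ {30}, so x IS a limit point.
  x = 31: open {29, 31} ∋ x has {29, 31} ∩ (A ∖ {31}) = ∅, so x is NOT a limit point.
Collecting: A' = {30}.


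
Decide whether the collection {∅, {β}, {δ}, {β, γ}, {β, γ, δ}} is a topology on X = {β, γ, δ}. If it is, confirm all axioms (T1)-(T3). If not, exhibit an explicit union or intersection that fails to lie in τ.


τ is NOT a topology on X.

Axiom (T1): ∅ ∈ τ? Yes; X ∈ τ? Yes.
Axiom (T2/T3): check pairwise unions and intersections of members of τ.
Counterexample for (T2): {β} ∪ {δ} = {β, δ} ∉ τ. Therefore τ is NOT a topology.


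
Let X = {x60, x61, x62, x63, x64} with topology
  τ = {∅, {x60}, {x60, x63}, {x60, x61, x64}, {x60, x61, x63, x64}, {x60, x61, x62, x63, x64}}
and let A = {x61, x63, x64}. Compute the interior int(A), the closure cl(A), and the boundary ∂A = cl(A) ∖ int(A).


int(A) = ∅, cl(A) = {x61, x62, x63, x64}, ∂A = {x61, x62, x63, x64}.

Closed sets in (X, τ) are complements of opens:
  closed(X, τ) = {∅, {x62}, {x62, x63}, {x61, x62, x64}, {x61, x62, x63, x64}, {x60, x61, x62, x63, x64}}.
int(A) = ⋃ {U ∈ τ : U ⊆ A}. Opens contained in A: ∅.
Taking the union of these: int(A) = ∅.
cl(A) = ⋂ {C closed : A ⊆ C}. Closed sets containing A: {x61, x62, x63, x64}, {x60, x61, x62, x63, x64}.
Intersecting these: cl(A) = {x61, x62, x63, x64}.
∂A = cl(A) ∖ int(A) = {x61, x62, x63, x64} ∖ ∅ = {x61, x62, x63, x64}.


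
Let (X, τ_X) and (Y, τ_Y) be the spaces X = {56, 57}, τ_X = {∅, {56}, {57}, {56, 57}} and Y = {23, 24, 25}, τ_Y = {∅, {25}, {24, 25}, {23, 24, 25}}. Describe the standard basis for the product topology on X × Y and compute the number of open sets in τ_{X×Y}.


Basis B = {∅ × ∅, {56} × {25}, {57} × {25}, {56} × {24, 25}, {56, 57} × {25}, {57} × {24, 25}, {56} × {23, 24, 25}, {57} × {23, 24, 25}, {56, 57} × {24, 25}, {56, 57} × {23, 24, 25}}; |τ_{X×Y}| = 16.

Enumerate products U × V with U ∈ τ_X, V ∈ τ_Y (deduplicated):
  ∅ × ∅ = {} (∅)
  {56} × {25} = {(56,25)}
  {57} × {25} = {(57,25)}
  {56} × {24, 25} = {(56,24), (56,25)}
  {56, 57} × {25} = {(56,25), (57,25)}
  {57} × {24, 25} = {(57,24), (57,25)}
  {56} × {23, 24, 25} = {(56,23), (56,24), (56,25)}
  {57} × {23, 24, 25} = {(57,23), (57,24), (57,25)}
  {56, 57} × {24, 25} = {(56,24), (56,25), (57,24), (57,25)}
  {56, 57} × {23, 24, 25} = {(56,23), (56,24), (56,25), (57,23), (57,24), (57,25)}
These 10 distinct sets form the basis B.
Close under arbitrary unions to get τ_{X×Y}; counting gives |τ_{X×Y}| = 16.


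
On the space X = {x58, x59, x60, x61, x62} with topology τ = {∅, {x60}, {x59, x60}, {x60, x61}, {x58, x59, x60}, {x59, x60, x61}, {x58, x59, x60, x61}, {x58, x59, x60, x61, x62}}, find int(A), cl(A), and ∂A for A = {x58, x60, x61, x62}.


int(A) = {x60, x61}, cl(A) = {x58, x59, x60, x61, x62}, ∂A = {x58, x59, x62}.

Closed sets in (X, τ) are complements of opens:
  closed(X, τ) = {∅, {x62}, {x58, x62}, {x61, x62}, {x58, x59, x62}, {x58, x61, x62}, {x58, x59, x61, x62}, {x58, x59, x60, x61, x62}}.
int(A) = ⋃ {U ∈ τ : U ⊆ A}. Opens contained in A: ∅, {x60}, {x60, x61}.
Taking the union of these: int(A) = {x60, x61}.
cl(A) = ⋂ {C closed : A ⊆ C}. Closed sets containing A: {x58, x59, x60, x61, x62}.
Intersecting these: cl(A) = {x58, x59, x60, x61, x62}.
∂A = cl(A) ∖ int(A) = {x58, x59, x60, x61, x62} ∖ {x60, x61} = {x58, x59, x62}.


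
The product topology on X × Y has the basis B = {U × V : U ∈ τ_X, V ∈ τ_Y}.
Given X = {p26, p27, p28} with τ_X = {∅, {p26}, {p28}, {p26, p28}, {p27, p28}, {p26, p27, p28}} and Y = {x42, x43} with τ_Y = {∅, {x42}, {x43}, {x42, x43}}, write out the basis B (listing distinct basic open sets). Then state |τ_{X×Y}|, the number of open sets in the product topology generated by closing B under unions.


Basis B = {∅ × ∅, {p26} × {x42}, {p26} × {x43}, {p28} × {x42}, {p28} × {x43}, {p26} × {x42, x43}, {p26, p28} × {x42}, {p26, p28} × {x43}, {p27, p28} × {x42}, {p27, p28} × {x43}, {p28} × {x42, x43}, {p26, p27, p28} × {x42}, {p26, p27, p28} × {x43}, {p26, p28} × {x42, x43}, {p27, p28} × {x42, x43}, {p26, p27, p28} × {x42, x43}}; |τ_{X×Y}| = 36.

Enumerate products U × V with U ∈ τ_X, V ∈ τ_Y (deduplicated):
  ∅ × ∅ = {} (∅)
  {p26} × {x42} = {(p26,x42)}
  {p26} × {x43} = {(p26,x43)}
  {p28} × {x42} = {(p28,x42)}
  {p28} × {x43} = {(p28,x43)}
  {p26} × {x42, x43} = {(p26,x42), (p26,x43)}
  {p26, p28} × {x42} = {(p26,x42), (p28,x42)}
  {p26, p28} × {x43} = {(p26,x43), (p28,x43)}
  {p27, p28} × {x42} = {(p27,x42), (p28,x42)}
  {p27, p28} × {x43} = {(p27,x43), (p28,x43)}
  {p28} × {x42, x43} = {(p28,x42), (p28,x43)}
  {p26, p27, p28} × {x42} = {(p26,x42), (p27,x42), (p28,x42)}
  {p26, p27, p28} × {x43} = {(p26,x43), (p27,x43), (p28,x43)}
  {p26, p28} × {x42, x43} = {(p26,x42), (p26,x43), (p28,x42), (p28,x43)}
  {p27, p28} × {x42, x43} = {(p27,x42), (p27,x43), (p28,x42), (p28,x43)}
  {p26, p27, p28} × {x42, x43} = {(p26,x42), (p26,x43), (p27,x42), (p27,x43), (p28,x42), (p28,x43)}
These 16 distinct sets form the basis B.
Close under arbitrary unions to get τ_{X×Y}; counting gives |τ_{X×Y}| = 36.


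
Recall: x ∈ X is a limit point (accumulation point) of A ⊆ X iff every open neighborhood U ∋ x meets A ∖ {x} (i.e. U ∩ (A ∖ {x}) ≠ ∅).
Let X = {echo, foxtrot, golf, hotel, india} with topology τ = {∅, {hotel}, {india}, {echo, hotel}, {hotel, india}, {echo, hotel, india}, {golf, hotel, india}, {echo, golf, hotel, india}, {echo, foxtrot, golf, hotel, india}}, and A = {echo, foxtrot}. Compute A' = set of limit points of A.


A' = {foxtrot}

For each x ∈ X, list the open sets U ∈ τ with x ∈ U, then check whether U ∩ (A ∖ {x}) ≠ ∅ for every such U.
  x = echo: open {echo, hotel} ∋ x has {echo, hotel} ∩ (A ∖ {echo}) = ∅, so x is NOT a limit point.
  x = foxtrot: opens ∋ x are {echo, foxtrot, golf, hotel, india}; each meets A ∖ {foxtrot}, so x IS a limit point.
  x = golf: open {golf, hotel, india} ∋ x has {golf, hotel, india} ∩ (A ∖ {golf}) = ∅, so x is NOT a limit point.
  x = hotel: open {hotel} ∋ x has {hotel} ∩ (A ∖ {hotel}) = ∅, so x is NOT a limit point.
  x = india: open {india} ∋ x has {india} ∩ (A ∖ {india}) = ∅, so x is NOT a limit point.
Collecting: A' = {foxtrot}.


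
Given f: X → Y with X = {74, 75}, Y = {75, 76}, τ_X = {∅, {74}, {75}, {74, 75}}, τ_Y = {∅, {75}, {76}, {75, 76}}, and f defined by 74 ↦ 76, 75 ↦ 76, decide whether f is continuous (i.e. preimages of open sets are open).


f IS continuous.

Compute f^{-1}(U) for each U ∈ τ_Y:
  U = ∅: f^{-1}(U) = ∅ ∈ τ_X ✓.
  U = {75}: f^{-1}(U) = ∅ ∈ τ_X ✓.
  U = {76}: f^{-1}(U) = {74, 75} ∈ τ_X ✓.
  U = {75, 76}: f^{-1}(U) = {74, 75} ∈ τ_X ✓.
Every preimage lies in τ_X, so f IS continuous.


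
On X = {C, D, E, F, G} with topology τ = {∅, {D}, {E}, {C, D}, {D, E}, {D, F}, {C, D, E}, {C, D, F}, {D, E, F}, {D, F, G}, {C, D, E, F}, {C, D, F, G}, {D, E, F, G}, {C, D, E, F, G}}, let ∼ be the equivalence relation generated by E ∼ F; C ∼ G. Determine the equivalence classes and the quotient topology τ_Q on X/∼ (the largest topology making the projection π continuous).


X/∼ = {[C=G], [D], [E=F]}; |τ_Q| = 4.

Equivalence classes: [C=G], [D], [E=F].
Quotient map π: X → X/∼ sends C ↦ [C=G], D ↦ [D], E ↦ [E=F], F ↦ [E=F], G ↦ [C=G].
For each subset V ⊆ X/∼, compute π^{-1}(V) ⊆ X and check whether π^{-1}(V) ∈ τ. V is open in τ_Q iff π^{-1}(V) ∈ τ.
  V = {}: π^{-1}(V) = ∅ ∈ τ ✓.
  V = {[C=G]}: π^{-1}(V) = {C, G} ∉ τ ✗.
  V = {[D]}: π^{-1}(V) = {D} ∈ τ ✓.
  V = {[C=G], [D]}: π^{-1}(V) = {C, D, G} ∉ τ ✗.
  V = {[E=F]}: π^{-1}(V) = {E, F} ∉ τ ✗.
  V = {[C=G], [E=F]}: π^{-1}(V) = {C, E, F, G} ∉ τ ✗.
  V = {[D], [E=F]}: π^{-1}(V) = {D, E, F} ∈ τ ✓.
  V = {[C=G], [D], [E=F]}: π^{-1}(V) = {C, D, E, F, G} ∈ τ ✓.
Open sets in the quotient: τ_Q = {{}, {[D]}, {[D], [E=F]}, {[C=G], [D], [E=F]}} (4 elements).


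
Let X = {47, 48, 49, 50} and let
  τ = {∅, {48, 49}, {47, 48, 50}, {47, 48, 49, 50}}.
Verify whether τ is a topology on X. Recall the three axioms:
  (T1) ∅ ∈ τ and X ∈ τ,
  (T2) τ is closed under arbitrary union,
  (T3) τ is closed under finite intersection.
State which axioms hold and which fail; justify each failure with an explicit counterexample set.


τ is NOT a topology on X.

Axiom (T1): ∅ ∈ τ? Yes; X ∈ τ? Yes.
Axiom (T2/T3): check pairwise unions and intersections of members of τ.
Counterexample for (T3): {48, 49} ∩ {47, 48, 50} = {48} ∉ τ. Therefore τ is NOT a topology.


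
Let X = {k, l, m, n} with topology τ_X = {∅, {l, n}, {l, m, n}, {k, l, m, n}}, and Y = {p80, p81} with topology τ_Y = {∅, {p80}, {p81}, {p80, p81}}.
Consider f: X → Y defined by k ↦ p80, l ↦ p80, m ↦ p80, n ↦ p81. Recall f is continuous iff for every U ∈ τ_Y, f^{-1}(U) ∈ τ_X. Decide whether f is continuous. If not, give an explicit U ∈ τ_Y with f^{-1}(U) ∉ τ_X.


f is NOT continuous.

Compute f^{-1}(U) for each U ∈ τ_Y:
  U = ∅: f^{-1}(U) = ∅ ∈ τ_X ✓.
  U = {p80}: f^{-1}(U) = {k, l, m} ∉ τ_X ✗.
  U = {p81}: f^{-1}(U) = {n} ∉ τ_X ✗.
  U = {p80, p81}: f^{-1}(U) = {k, l, m, n} ∈ τ_X ✓.
Found U = {p80} with f^{-1}(U) = {k, l, m} not in τ_X. Therefore f is NOT continuous.


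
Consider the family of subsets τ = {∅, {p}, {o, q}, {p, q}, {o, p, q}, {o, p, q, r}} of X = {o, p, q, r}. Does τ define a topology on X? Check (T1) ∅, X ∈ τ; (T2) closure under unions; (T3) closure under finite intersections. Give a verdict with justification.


τ is NOT a topology on X.

Axiom (T1): ∅ ∈ τ? Yes; X ∈ τ? Yes.
Axiom (T2/T3): check pairwise unions and intersections of members of τ.
Counterexample for (T3): {o, q} ∩ {p, q} = {q} ∉ τ. Therefore τ is NOT a topology.


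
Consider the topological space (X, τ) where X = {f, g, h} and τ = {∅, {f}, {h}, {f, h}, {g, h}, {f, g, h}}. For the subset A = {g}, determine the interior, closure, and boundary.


int(A) = ∅, cl(A) = {g}, ∂A = {g}.

Closed sets in (X, τ) are complements of opens:
  closed(X, τ) = {∅, {f}, {g}, {f, g}, {g, h}, {f, g, h}}.
int(A) = ⋃ {U ∈ τ : U ⊆ A}. Opens contained in A: ∅.
Taking the union of these: int(A) = ∅.
cl(A) = ⋂ {C closed : A ⊆ C}. Closed sets containing A: {g}, {f, g}, {g, h}, {f, g, h}.
Intersecting these: cl(A) = {g}.
∂A = cl(A) ∖ int(A) = {g} ∖ ∅ = {g}.


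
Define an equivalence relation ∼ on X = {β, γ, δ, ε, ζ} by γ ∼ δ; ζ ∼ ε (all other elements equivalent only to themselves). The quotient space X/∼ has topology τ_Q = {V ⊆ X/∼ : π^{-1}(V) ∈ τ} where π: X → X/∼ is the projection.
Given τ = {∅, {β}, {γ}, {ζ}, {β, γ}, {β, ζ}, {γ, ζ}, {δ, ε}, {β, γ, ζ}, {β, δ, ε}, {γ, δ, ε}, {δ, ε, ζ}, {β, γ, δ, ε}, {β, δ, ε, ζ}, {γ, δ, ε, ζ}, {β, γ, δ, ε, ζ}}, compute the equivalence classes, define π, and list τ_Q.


X/∼ = {[β], [γ=δ], [ε=ζ]}; |τ_Q| = 4.

Equivalence classes: [β], [γ=δ], [ε=ζ].
Quotient map π: X → X/∼ sends β ↦ [β], γ ↦ [γ=δ], δ ↦ [γ=δ], ε ↦ [ε=ζ], ζ ↦ [ε=ζ].
For each subset V ⊆ X/∼, compute π^{-1}(V) ⊆ X and check whether π^{-1}(V) ∈ τ. V is open in τ_Q iff π^{-1}(V) ∈ τ.
  V = {}: π^{-1}(V) = ∅ ∈ τ ✓.
  V = {[β]}: π^{-1}(V) = {β} ∈ τ ✓.
  V = {[γ=δ]}: π^{-1}(V) = {γ, δ} ∉ τ ✗.
  V = {[β], [γ=δ]}: π^{-1}(V) = {β, γ, δ} ∉ τ ✗.
  V = {[ε=ζ]}: π^{-1}(V) = {ε, ζ} ∉ τ ✗.
  V = {[β], [ε=ζ]}: π^{-1}(V) = {β, ε, ζ} ∉ τ ✗.
  V = {[γ=δ], [ε=ζ]}: π^{-1}(V) = {γ, δ, ε, ζ} ∈ τ ✓.
  V = {[β], [γ=δ], [ε=ζ]}: π^{-1}(V) = {β, γ, δ, ε, ζ} ∈ τ ✓.
Open sets in the quotient: τ_Q = {{}, {[β]}, {[γ=δ], [ε=ζ]}, {[β], [γ=δ], [ε=ζ]}} (4 elements).


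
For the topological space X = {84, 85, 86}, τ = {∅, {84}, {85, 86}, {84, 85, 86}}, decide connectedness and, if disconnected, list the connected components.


(X, τ) is disconnected; components = [{84}, {85, 86}].

Find clopen sets (U ∈ τ with X ∖ U ∈ τ):
  U = ∅, X ∖ U = {84, 85, 86} — both open, so U is clopen.
  U = {84}, X ∖ U = {85, 86} — both open, so U is clopen.
  U = {85, 86}, X ∖ U = {84} — both open, so U is clopen.
  U = {84, 85, 86}, X ∖ U = ∅ — both open, so U is clopen.
Nontrivial clopen(s) exist: e.g. {85, 86}. So (X, τ) is disconnected.
Compute connected components by grouping points that agree on all clopens:
  component: {84}
  component: {85, 86}


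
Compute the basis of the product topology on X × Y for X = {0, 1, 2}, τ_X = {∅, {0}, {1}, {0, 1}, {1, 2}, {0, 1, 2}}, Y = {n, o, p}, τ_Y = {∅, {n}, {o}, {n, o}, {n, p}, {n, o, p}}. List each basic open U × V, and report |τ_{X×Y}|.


Basis B = {∅ × ∅, {0} × {n}, {0} × {o}, {1} × {n}, {1} × {o}, {0} × {n, o}, {0} × {n, p}, {0, 1} × {n}, {0, 1} × {o}, {1} × {n, o}, {1} × {n, p}, {1, 2} × {n}, {1, 2} × {o}, {0} × {n, o, p}, {0, 1, 2} × {n}, {0, 1, 2} × {o}, {1} × {n, o, p}, {0, 1} × {n, o}, {0, 1} × {n, p}, {1, 2} × {n, o}, {1, 2} × {n, p}, {0, 1} × {n, o, p}, {0, 1, 2} × {n, o}, {0, 1, 2} × {n, p}, {1, 2} × {n, o, p}, {0, 1, 2} × {n, o, p}}; |τ_{X×Y}| = 108.

Enumerate products U × V with U ∈ τ_X, V ∈ τ_Y (deduplicated):
  ∅ × ∅ = {} (∅)
  {0} × {n} = {(0,n)}
  {0} × {o} = {(0,o)}
  {1} × {n} = {(1,n)}
  {1} × {o} = {(1,o)}
  {0} × {n, o} = {(0,n), (0,o)}
  {0} × {n, p} = {(0,n), (0,p)}
  {0, 1} × {n} = {(0,n), (1,n)}
  {0, 1} × {o} = {(0,o), (1,o)}
  {1} × {n, o} = {(1,n), (1,o)}
  {1} × {n, p} = {(1,n), (1,p)}
  {1, 2} × {n} = {(1,n), (2,n)}
  {1, 2} × {o} = {(1,o), (2,o)}
  {0} × {n, o, p} = {(0,n), (0,o), (0,p)}
  {0, 1, 2} × {n} = {(0,n), (1,n), (2,n)}
  {0, 1, 2} × {o} = {(0,o), (1,o), (2,o)}
  {1} × {n, o, p} = {(1,n), (1,o), (1,p)}
  {0, 1} × {n, o} = {(0,n), (0,o), (1,n), (1,o)}
  {0, 1} × {n, p} = {(0,n), (0,p), (1,n), (1,p)}
  {1, 2} × {n, o} = {(1,n), (1,o), (2,n), (2,o)}
  {1, 2} × {n, p} = {(1,n), (1,p), (2,n), (2,p)}
  {0, 1} × {n, o, p} = {(0,n), (0,o), (0,p), (1,n), (1,o), (1,p)}
  {0, 1, 2} × {n, o} = {(0,n), (0,o), (1,n), (1,o), (2,n), (2,o)}
  {0, 1, 2} × {n, p} = {(0,n), (0,p), (1,n), (1,p), (2,n), (2,p)}
  {1, 2} × {n, o, p} = {(1,n), (1,o), (1,p), (2,n), (2,o), (2,p)}
  {0, 1, 2} × {n, o, p} = {(0,n), (0,o), (0,p), (1,n), (1,o), (1,p), (2,n), (2,o), (2,p)}
These 26 distinct sets form the basis B.
Close under arbitrary unions to get τ_{X×Y}; counting gives |τ_{X×Y}| = 108.


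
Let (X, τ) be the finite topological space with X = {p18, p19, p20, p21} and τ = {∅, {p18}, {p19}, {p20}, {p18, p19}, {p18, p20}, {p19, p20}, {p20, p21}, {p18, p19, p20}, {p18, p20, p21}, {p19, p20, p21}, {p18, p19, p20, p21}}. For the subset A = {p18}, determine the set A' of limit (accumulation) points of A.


A' = ∅

For each x ∈ X, list the open sets U ∈ τ with x ∈ U, then check whether U ∩ (A ∖ {x}) ≠ ∅ for every such U.
  x = p18: open {p18} ∋ x has {p18} ∩ (A ∖ {p18}) = ∅, so x is NOT a limit point.
  x = p19: open {p19} ∋ x has {p19} ∩ (A ∖ {p19}) = ∅, so x is NOT a limit point.
  x = p20: open {p20} ∋ x has {p20} ∩ (A ∖ {p20}) = ∅, so x is NOT a limit point.
  x = p21: open {p20, p21} ∋ x has {p20, p21} ∩ (A ∖ {p21}) = ∅, so x is NOT a limit point.
Collecting: A' = ∅.


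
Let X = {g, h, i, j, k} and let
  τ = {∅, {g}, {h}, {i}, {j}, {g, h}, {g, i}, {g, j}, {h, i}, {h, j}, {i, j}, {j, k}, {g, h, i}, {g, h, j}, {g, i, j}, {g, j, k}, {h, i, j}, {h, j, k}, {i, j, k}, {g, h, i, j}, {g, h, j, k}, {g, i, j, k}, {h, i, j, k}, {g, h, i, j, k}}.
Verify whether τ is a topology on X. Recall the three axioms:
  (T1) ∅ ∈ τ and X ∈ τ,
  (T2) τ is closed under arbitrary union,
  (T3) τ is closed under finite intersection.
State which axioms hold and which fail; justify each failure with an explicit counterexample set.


τ IS a topology on X.

Axiom (T1): ∅ ∈ τ? Yes; X ∈ τ? Yes.
Axiom (T2/T3): check pairwise unions and intersections of members of τ.
All pairwise intersections and unions checked — each lies in τ. Therefore τ satisfies (T1), (T2), (T3): it IS a topology on X.


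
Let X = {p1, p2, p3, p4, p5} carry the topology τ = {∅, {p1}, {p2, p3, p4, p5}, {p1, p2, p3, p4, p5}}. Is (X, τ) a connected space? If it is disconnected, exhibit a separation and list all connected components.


(X, τ) is disconnected; components = [{p1}, {p2, p3, p4, p5}].

Find clopen sets (U ∈ τ with X ∖ U ∈ τ):
  U = ∅, X ∖ U = {p1, p2, p3, p4, p5} — both open, so U is clopen.
  U = {p1}, X ∖ U = {p2, p3, p4, p5} — both open, so U is clopen.
  U = {p2, p3, p4, p5}, X ∖ U = {p1} — both open, so U is clopen.
  U = {p1, p2, p3, p4, p5}, X ∖ U = ∅ — both open, so U is clopen.
Nontrivial clopen(s) exist: e.g. {p1}. So (X, τ) is disconnected.
Compute connected components by grouping points that agree on all clopens:
  component: {p1}
  component: {p2, p3, p4, p5}
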